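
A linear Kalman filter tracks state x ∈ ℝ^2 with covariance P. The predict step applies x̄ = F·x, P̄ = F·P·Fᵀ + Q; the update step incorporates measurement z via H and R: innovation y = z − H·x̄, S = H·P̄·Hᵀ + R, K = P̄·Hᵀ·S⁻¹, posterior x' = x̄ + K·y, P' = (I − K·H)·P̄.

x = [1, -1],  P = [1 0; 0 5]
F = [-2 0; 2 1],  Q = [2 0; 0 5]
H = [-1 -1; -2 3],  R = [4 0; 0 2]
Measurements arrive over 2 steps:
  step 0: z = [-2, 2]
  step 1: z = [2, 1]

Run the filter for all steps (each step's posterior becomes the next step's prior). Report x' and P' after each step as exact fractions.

step 0: x̄ = F·x = [-2, 1]
step 0: P̄ = F·P·Fᵀ + Q = [6 -4; -4 14]
step 0: y = z − H·x̄ = [-3, -5]
step 0: S = H·P̄·Hᵀ + R = [16 -26; -26 200]
step 0: K = P̄·Hᵀ·S⁻¹ = [-256/631 -109/631; -175/631 135/631]
step 0: x' = x̄ + K·y = [51/631, 481/631]
step 0: P' = (I − K·H)·P̄ = [658/631 366/631; 366/631 334/631]
step 1: x̄ = F·x = [-102/631, 583/631]
step 1: P̄ = F·P·Fᵀ + Q = [3894/631 -3364/631; -3364/631 7585/631]
step 1: y = z − H·x̄ = [1743/631, -1322/631]
step 1: S = H·P̄·Hᵀ + R = [7275/631 -11603/631; -11603/631 125471/631]
step 1: K = P̄·Hᵀ·S⁻¹ = [-217085/616618 -107945/616618; -148591/616618 131151/616618]
step 1: x' = x̄ + K·y = [-473171/616618, -115511/616618]
step 1: P' = (I − K·H)·P̄ = [282091/308309 152079/308309; 152079/308309 145103/308309]

step 0: x' = [51/631, 481/631], P' = [658/631 366/631; 366/631 334/631]
step 1: x' = [-473171/616618, -115511/616618], P' = [282091/308309 152079/308309; 152079/308309 145103/308309]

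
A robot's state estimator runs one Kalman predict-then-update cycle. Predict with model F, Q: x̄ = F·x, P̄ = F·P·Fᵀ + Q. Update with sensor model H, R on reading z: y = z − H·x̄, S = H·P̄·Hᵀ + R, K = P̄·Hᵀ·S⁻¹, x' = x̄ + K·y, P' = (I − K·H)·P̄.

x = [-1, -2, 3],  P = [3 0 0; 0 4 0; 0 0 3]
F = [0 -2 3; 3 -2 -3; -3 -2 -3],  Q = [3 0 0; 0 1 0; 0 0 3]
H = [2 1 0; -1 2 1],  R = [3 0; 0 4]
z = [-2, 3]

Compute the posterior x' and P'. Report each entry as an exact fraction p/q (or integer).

x̄ = F·x = [13, -8, -2]
P̄ = F·P·Fᵀ + Q = [46 -11 -11; -11 71 16; -11 16 73]
y = z − H·x̄ = [-20, 34]
S = H·P̄·Hᵀ + R = [214 11; 11 537]
K = P̄·Hᵀ·S⁻¹ = [44366/114797 -17797/114797; 24454/114797 35627/114797; -4498/114797 24890/114797]
x' = x̄ + K·y = [-57/114797, -196138/114797, 706626/114797]
P' = (I − K·H)·P̄ = [281053/114797 -429008/114797 1067881/114797; -429008/114797 931378/114797 -2149256/114797; 1067881/114797 -2149256/114797 5465953/114797]

x' = [-57/114797, -196138/114797, 706626/114797]
P' = [281053/114797 -429008/114797 1067881/114797; -429008/114797 931378/114797 -2149256/114797; 1067881/114797 -2149256/114797 5465953/114797]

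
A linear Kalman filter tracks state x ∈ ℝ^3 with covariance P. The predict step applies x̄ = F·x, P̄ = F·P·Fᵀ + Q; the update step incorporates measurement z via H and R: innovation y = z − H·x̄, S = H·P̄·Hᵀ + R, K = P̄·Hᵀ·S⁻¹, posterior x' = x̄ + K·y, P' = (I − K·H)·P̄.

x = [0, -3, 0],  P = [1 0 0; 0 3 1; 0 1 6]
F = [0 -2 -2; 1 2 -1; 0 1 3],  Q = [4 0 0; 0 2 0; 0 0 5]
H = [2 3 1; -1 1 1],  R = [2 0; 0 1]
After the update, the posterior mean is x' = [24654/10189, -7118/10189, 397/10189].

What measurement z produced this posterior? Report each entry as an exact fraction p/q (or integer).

x̄ = F·x = [6, -6, -3]
P̄ = F·P·Fᵀ + Q = [48 -2 -50; -2 17 -7; -50 -7 68]
S = H·P̄·Hᵀ + R = [149 -53; -53 224]
K = P̄·Hᵀ·S⁻¹ = [1220/10189 -4260/10189; 9596/30567 3908/30567; -5989/30567 13730/30567]
x' − x̄ = [-36480/10189, 54016/10189, 30964/10189] = K·y
y = (KᵀK)⁻¹·Kᵀ·(x' − x̄) = [12, 12]
z = y + H·x̄ = [12, 12] + [-9, -15] = [3, -3]

z = [3, -3]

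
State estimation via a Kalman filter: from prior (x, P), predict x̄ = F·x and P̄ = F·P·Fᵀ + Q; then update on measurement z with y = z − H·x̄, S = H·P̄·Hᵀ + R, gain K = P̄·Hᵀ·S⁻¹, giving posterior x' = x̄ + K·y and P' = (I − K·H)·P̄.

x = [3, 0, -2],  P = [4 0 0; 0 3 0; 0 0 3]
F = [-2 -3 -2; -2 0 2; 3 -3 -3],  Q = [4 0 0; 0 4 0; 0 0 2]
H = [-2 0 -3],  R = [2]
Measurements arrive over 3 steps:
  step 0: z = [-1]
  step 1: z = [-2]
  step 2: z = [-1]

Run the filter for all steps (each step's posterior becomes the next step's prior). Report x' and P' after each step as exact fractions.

step 0: x' = [-4938/659, -4230/659, 3525/659], P' = [45001/1318 13315/659 -14940/659; 13315/659 14126/659 -8916/659; -14940/659 -8916/659 10066/659]
step 1: x' = [91633840/3866901, 90220220/3866901, -19507490/1288967], P' = [1132651088/3866901 1099649848/3866901 -251689960/1288967; 1099649848/3866901 1093006100/3866901 -244525580/1288967; -251689960/1288967 -244525580/1288967 168072694/1288967]
step 2: x' = [-206635595730/3355696297, -200242042406/3355696297, 138829559622/3355696297], P' = [9827640481880/3355696297 9631692515384/3355696297 -6550161586740/3355696297; 9631692515384/3355696297 9461774797476/3355696297 -6420002309940/3355696297; -6550161586740/3355696297 -6420002309940/3355696297 4366453419128/3355696297]

step 0: x̄ = F·x = [-2, -10, 15]
step 0: P̄ = F·P·Fᵀ + Q = [59 4 21; 4 32 -42; 21 -42 92]
step 0: y = z − H·x̄ = [40]
step 0: S = H·P̄·Hᵀ + R = [1318]
step 0: K = P̄·Hᵀ·S⁻¹ = [-181/1318; 59/659; -159/659]
step 0: x' = x̄ + K·y = [-4938/659, -4230/659, 3525/659]
step 0: P' = (I − K·H)·P̄ = [45001/1318 13315/659 -14940/659; 13315/659 14126/659 -8916/659; -14940/659 -8916/659 10066/659]
step 1: x̄ = F·x = [15516/659, 16926/659, -12699/659]
step 1: P̄ = F·P·Fᵀ + Q = [193304/659 183124/659 -121158/659; 183124/659 252422/659 -241293/659; -121158/659 -241293/659 580625/1318]
step 1: y = z − H·x̄ = [-8383/659]
step 1: S = H·P̄·Hᵀ + R = [3866901/1318]
step 1: K = P̄·Hᵀ·S⁻¹ = [-46268/3866901; 715262/3866901; -419081/1288967]
step 1: x' = x̄ + K·y = [91633840/3866901, 90220220/3866901, -19507490/1288967]
step 1: P' = (I − K·H)·P̄ = [1132651088/3866901 1099649848/3866901 -251689960/1288967; 1099649848/3866901 1093006100/3866901 -244525580/1288967; -251689960/1288967 -244525580/1288967 168072694/1288967]
step 2: x̄ = F·x = [-336883400/3866901, -300312620/3866901, 59936090/1288967]
step 2: P̄ = F·P·Fᵀ + Q = [14752317440/3866901 13513091552/3866901 -2745381260/1288967; 13513091552/3866901 12603503324/3866901 -2627564684/1288967; -2745381260/1288967 -2627564684/1288967 1723263496/1288967]
step 2: y = z − H·x̄ = [-138208891/3866901]
step 2: S = H·P̄·Hᵀ + R = [6711392594/3866901]
step 2: K = P̄·Hᵀ·S⁻¹ = [-2398101770/3355696297; -1689050474/3355696297; 481458048/3355696297]
step 2: x' = x̄ + K·y = [-206635595730/3355696297, -200242042406/3355696297, 138829559622/3355696297]
step 2: P' = (I − K·H)·P̄ = [9827640481880/3355696297 9631692515384/3355696297 -6550161586740/3355696297; 9631692515384/3355696297 9461774797476/3355696297 -6420002309940/3355696297; -6550161586740/3355696297 -6420002309940/3355696297 4366453419128/3355696297]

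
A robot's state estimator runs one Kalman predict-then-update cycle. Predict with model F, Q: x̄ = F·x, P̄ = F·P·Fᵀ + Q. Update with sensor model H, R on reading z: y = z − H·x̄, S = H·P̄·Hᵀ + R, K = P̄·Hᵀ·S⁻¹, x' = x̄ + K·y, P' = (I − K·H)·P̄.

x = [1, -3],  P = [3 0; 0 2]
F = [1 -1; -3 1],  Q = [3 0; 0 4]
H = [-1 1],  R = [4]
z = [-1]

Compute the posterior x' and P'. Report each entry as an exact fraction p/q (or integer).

x̄ = F·x = [4, -6]
P̄ = F·P·Fᵀ + Q = [8 -11; -11 33]
y = z − H·x̄ = [9]
S = H·P̄·Hᵀ + R = [67]
K = P̄·Hᵀ·S⁻¹ = [-19/67; 44/67]
x' = x̄ + K·y = [97/67, -6/67]
P' = (I − K·H)·P̄ = [175/67 99/67; 99/67 275/67]

x' = [97/67, -6/67]
P' = [175/67 99/67; 99/67 275/67]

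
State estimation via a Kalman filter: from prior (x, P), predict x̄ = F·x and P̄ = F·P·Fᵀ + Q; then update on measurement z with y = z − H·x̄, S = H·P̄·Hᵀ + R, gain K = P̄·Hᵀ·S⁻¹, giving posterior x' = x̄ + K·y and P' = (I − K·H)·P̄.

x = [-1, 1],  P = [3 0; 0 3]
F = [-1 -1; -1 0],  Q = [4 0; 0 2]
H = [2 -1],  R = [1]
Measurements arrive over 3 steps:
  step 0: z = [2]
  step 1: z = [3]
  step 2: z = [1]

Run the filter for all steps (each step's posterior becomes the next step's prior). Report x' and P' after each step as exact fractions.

step 0: x' = [3/2, 37/34], P' = [3/2 5/2; 5/2 169/34]
step 1: x' = [1682/1713, -516/571], P' = [1823/1713 910/571; 910/571 1769/571]
step 2: x' = [789/66518, -64641/66518], P' = [66915/66518 99499/66518; 99499/66518 195141/66518]

step 0: x̄ = F·x = [0, 1]
step 0: P̄ = F·P·Fᵀ + Q = [10 3; 3 5]
step 0: y = z − H·x̄ = [3]
step 0: S = H·P̄·Hᵀ + R = [34]
step 0: K = P̄·Hᵀ·S⁻¹ = [1/2; 1/34]
step 0: x' = x̄ + K·y = [3/2, 37/34]
step 0: P' = (I − K·H)·P̄ = [3/2 5/2; 5/2 169/34]
step 1: x̄ = F·x = [-44/17, -3/2]
step 1: P̄ = F·P·Fᵀ + Q = [263/17 4; 4 7/2]
step 1: y = z − H·x̄ = [227/34]
step 1: S = H·P̄·Hᵀ + R = [1713/34]
step 1: K = P̄·Hᵀ·S⁻¹ = [916/1713; 51/571]
step 1: x' = x̄ + K·y = [1682/1713, -516/571]
step 1: P' = (I − K·H)·P̄ = [1823/1713 910/571; 910/571 1769/571]
step 2: x̄ = F·x = [-134/1713, -1682/1713]
step 2: P̄ = F·P·Fᵀ + Q = [19442/1713 4553/1713; 4553/1713 5249/1713]
step 2: y = z − H·x̄ = [299/1713]
step 2: S = H·P̄·Hᵀ + R = [66518/1713]
step 2: K = P̄·Hᵀ·S⁻¹ = [34331/66518; 3857/66518]
step 2: x' = x̄ + K·y = [789/66518, -64641/66518]
step 2: P' = (I − K·H)·P̄ = [66915/66518 99499/66518; 99499/66518 195141/66518]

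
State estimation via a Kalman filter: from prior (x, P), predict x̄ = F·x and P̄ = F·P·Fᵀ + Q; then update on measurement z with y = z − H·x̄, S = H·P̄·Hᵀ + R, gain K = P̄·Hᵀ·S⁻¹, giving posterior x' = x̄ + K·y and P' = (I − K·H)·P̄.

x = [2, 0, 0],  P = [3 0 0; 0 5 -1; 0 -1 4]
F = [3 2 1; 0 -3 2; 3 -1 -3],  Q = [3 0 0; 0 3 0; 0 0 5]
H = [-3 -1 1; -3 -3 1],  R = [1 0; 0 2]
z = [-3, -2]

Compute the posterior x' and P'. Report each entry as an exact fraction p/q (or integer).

x̄ = F·x = [6, 0, 6]
P̄ = F·P·Fᵀ + Q = [50 -23 12; -23 76 -16; 12 -16 67]
y = z − H·x̄ = [9, 10]
S = H·P̄·Hᵀ + R = [416 461; 461 813]
K = P̄·Hᵀ·S⁻¹ = [-61686/125687 24311/125687; 61976/125687 -62197/125687; 1792/125687 11197/125687]
x' = x̄ + K·y = [442058/125687, -64186/125687, 882220/125687]
P' = (I − K·H)·P̄ = [867919/125687 -55154/125687 2486917/125687; -55154/125687 93185/125687 -10301/125687; 2486917/125687 -10301/125687 7452242/125687]

x' = [442058/125687, -64186/125687, 882220/125687]
P' = [867919/125687 -55154/125687 2486917/125687; -55154/125687 93185/125687 -10301/125687; 2486917/125687 -10301/125687 7452242/125687]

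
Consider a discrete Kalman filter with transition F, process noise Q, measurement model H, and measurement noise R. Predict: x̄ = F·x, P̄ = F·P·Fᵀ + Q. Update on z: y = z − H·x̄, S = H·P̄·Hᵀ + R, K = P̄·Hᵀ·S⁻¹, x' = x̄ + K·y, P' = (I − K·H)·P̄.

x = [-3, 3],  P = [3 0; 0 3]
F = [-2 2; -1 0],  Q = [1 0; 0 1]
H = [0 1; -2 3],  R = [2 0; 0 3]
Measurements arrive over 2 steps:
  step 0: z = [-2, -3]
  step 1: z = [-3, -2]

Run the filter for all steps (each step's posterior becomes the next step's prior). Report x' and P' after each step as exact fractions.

step 0: x' = [85/67, -1/3], P' = [249/67 2; 2 4/3]
step 1: x' = [-13436/3859, -10917/3859], P' = [10005/3859 5810/3859; 5810/3859 13084/11577]

step 0: x̄ = F·x = [12, 3]
step 0: P̄ = F·P·Fᵀ + Q = [25 6; 6 4]
step 0: y = z − H·x̄ = [-5, 12]
step 0: S = H·P̄·Hᵀ + R = [6 0; 0 67]
step 0: K = P̄·Hᵀ·S⁻¹ = [1 -32/67; 2/3 0]
step 0: x' = x̄ + K·y = [85/67, -1/3]
step 0: P' = (I − K·H)·P̄ = [249/67 2; 2 4/3]
step 1: x̄ = F·x = [-644/201, -85/67]
step 1: P̄ = F·P·Fᵀ + Q = [1045/201 230/67; 230/67 316/67]
step 1: y = z − H·x̄ = [-116/67, -925/201]
step 1: S = H·P̄·Hᵀ + R = [450/67 488/67; 488/67 5035/201]
step 1: K = P̄·Hᵀ·S⁻¹ = [2905/3859 -860/3859; 6542/11577 488/3859]
step 1: x' = x̄ + K·y = [-13436/3859, -10917/3859]
step 1: P' = (I − K·H)·P̄ = [10005/3859 5810/3859; 5810/3859 13084/11577]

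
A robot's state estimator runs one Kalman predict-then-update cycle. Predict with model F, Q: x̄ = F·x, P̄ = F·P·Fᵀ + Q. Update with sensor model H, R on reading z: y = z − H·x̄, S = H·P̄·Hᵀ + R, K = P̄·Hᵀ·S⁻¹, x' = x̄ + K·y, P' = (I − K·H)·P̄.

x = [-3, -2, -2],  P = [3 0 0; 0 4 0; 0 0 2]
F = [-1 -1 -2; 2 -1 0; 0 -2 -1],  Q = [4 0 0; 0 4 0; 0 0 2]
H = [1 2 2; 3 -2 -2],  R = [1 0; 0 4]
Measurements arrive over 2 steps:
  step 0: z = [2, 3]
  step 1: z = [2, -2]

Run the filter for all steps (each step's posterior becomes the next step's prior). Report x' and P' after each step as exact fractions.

step 0: x̄ = F·x = [9, -4, 6]
step 0: P̄ = F·P·Fᵀ + Q = [19 -2 12; -2 20 8; 12 8 20]
step 0: y = z − H·x̄ = [-11, -20]
step 0: S = H·P̄·Hᵀ + R = [284 -127; -127 279]
step 0: K = P̄·Hᵀ·S⁻¹ = [15580/63107 15461/63107; 7192/63107 -10750/63107; 16432/63107 2956/63107]
step 0: x' = x̄ + K·y = [87363/63107, -116540/63107, 138770/63107]
step 0: P' = (I − K·H)·P̄ = [19356/63107 -8952/63107 7064/63107; -8952/63107 207272/63107 -199200/63107; 7064/63107 -199200/63107 203884/63107]
step 1: x̄ = F·x = [-248363/63107, 291266/63107, 94310/63107]
step 1: P̄ = F·P·Fᵀ + Q = [508144/63107 -249144/63107 -184528/63107; -249144/63107 572932/63107 237024/63107; -184528/63107 237024/63107 362386/63107]
step 1: y = z − H·x̄ = [-396575/63107, 1390027/63107]
step 1: S = H·P̄·Hᵀ + R = [4474027/63107 -5847720/63107; -5847720/63107 15667252/63107]
step 1: K = P̄·Hᵀ·S⁻¹ = [33113440/142218293 34070584/142218293; 4319536/20316899 -1457668/20316899; 22357268/142218293 -7562581/142218293]
step 1: x' = x̄ + K·y = [-17346613/142218293, 34519214/20316899, -94536551/142218293]
step 1: P' = (I − K·H)·P̄ = [42348944/142218293 -377784/20316899 -1973264/142218293; -377784/20316899 35944004/20316899 -33595344/20316899; -1973264/142218293 -33595344/20316899 247332674/142218293]

step 0: x' = [87363/63107, -116540/63107, 138770/63107], P' = [19356/63107 -8952/63107 7064/63107; -8952/63107 207272/63107 -199200/63107; 7064/63107 -199200/63107 203884/63107]
step 1: x' = [-17346613/142218293, 34519214/20316899, -94536551/142218293], P' = [42348944/142218293 -377784/20316899 -1973264/142218293; -377784/20316899 35944004/20316899 -33595344/20316899; -1973264/142218293 -33595344/20316899 247332674/142218293]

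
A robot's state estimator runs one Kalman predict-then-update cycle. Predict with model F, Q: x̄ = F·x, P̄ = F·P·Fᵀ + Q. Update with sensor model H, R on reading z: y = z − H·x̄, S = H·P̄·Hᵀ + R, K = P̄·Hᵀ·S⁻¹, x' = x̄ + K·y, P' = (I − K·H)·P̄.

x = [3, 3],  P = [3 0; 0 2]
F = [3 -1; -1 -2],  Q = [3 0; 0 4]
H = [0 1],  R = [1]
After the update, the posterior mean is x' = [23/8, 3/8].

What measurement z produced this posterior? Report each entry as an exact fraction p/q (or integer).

x̄ = F·x = [6, -9]
P̄ = F·P·Fᵀ + Q = [32 -5; -5 15]
S = H·P̄·Hᵀ + R = [16]
K = P̄·Hᵀ·S⁻¹ = [-5/16; 15/16]
x' − x̄ = [-25/8, 75/8] = K·y
y = (KᵀK)⁻¹·Kᵀ·(x' − x̄) = [10]
z = y + H·x̄ = [10] + [-9] = [1]

z = [1]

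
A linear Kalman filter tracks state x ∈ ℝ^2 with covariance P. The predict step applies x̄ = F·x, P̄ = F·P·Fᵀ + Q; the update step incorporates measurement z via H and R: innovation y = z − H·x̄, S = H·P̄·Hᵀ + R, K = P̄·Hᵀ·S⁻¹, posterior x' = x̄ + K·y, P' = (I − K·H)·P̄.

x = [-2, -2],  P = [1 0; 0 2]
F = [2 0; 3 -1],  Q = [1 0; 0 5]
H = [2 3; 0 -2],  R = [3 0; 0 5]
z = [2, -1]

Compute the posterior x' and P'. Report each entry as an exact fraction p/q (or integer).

x̄ = F·x = [-4, -4]
P̄ = F·P·Fᵀ + Q = [5 6; 6 16]
y = z − H·x̄ = [22, -9]
S = H·P̄·Hᵀ + R = [239 -120; -120 69]
K = P̄·Hᵀ·S⁻¹ = [4/17 4/17; 100/697 -448/2091]
x' = x̄ + K·y = [-16/17, 756/697]
P' = (I − K·H)·P̄ = [21/17 -10/17; -10/17 1120/2091]

x' = [-16/17, 756/697]
P' = [21/17 -10/17; -10/17 1120/2091]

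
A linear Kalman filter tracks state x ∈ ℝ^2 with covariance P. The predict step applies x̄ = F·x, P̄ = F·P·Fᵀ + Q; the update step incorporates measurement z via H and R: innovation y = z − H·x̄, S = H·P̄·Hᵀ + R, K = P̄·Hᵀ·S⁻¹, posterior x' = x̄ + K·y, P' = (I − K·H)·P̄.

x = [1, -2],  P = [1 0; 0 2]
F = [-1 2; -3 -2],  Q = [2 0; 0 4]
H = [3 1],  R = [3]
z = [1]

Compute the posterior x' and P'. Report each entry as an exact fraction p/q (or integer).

x' = [-15/31, 61/31]
P' = [239/93 -211/31; -211/31 639/31]

x̄ = F·x = [-5, 1]
P̄ = F·P·Fᵀ + Q = [11 -5; -5 21]
y = z − H·x̄ = [15]
S = H·P̄·Hᵀ + R = [93]
K = P̄·Hᵀ·S⁻¹ = [28/93; 2/31]
x' = x̄ + K·y = [-15/31, 61/31]
P' = (I − K·H)·P̄ = [239/93 -211/31; -211/31 639/31]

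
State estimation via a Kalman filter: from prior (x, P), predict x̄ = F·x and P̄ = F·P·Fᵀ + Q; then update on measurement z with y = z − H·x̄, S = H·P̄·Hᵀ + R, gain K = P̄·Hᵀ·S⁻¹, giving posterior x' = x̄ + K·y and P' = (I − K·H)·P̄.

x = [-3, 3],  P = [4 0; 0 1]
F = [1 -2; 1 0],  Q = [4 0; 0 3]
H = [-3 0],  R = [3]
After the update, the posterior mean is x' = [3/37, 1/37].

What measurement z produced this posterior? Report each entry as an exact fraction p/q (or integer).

x̄ = F·x = [-9, -3]
P̄ = F·P·Fᵀ + Q = [12 4; 4 7]
S = H·P̄·Hᵀ + R = [111]
K = P̄·Hᵀ·S⁻¹ = [-12/37; -4/37]
x' − x̄ = [336/37, 112/37] = K·y
y = (KᵀK)⁻¹·Kᵀ·(x' − x̄) = [-28]
z = y + H·x̄ = [-28] + [27] = [-1]

z = [-1]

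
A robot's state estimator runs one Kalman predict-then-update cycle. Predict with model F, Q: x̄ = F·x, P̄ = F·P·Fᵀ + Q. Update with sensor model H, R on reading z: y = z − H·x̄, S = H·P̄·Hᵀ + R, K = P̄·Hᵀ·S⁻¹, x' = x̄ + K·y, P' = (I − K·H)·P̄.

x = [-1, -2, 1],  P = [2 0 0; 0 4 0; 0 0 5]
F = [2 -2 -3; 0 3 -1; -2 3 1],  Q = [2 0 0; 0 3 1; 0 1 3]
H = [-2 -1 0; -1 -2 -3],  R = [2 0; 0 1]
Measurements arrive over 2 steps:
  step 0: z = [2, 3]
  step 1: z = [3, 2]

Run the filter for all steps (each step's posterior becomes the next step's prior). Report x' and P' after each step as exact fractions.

step 0: x̄ = F·x = [-1, -7, -3]
step 0: P̄ = F·P·Fᵀ + Q = [71 -9 -47; -9 44 32; -47 32 52]
step 0: y = z − H·x̄ = [-7, -21]
step 0: S = H·P̄·Hᵀ + R = [294 -1; -1 782]
step 0: K = P̄·Hᵀ·S⁻¹ = [-103918/229907 25739/229907; -20507/229907 -51476/229907; 48311/229907 -50800/229907]
step 0: x' = x̄ + K·y = [-43000/229907, -384804/229907, 38902/229907]
step 0: P' = (I − K·H)·P̄ = [237271/229907 -266706/229907 90134/229907; -266706/229907 574426/229907 -276890/229907; 90134/229907 -276890/229907 171482/229907]
step 1: x̄ = F·x = [566902/229907, -1193314/229907, -1029510/229907]
step 1: P̄ = F·P·Fᵀ + Q = [2979300/229907 -2774384/229907 -3810284/229907; -2774384/229907 7692377/229907 7008763/229907; -3810284/229907 7008763/229907 8158717/229907]
step 1: y = z − H·x̄ = [630211/229907, -4448442/229907]
step 1: S = H·P̄·Hᵀ + R = [8971855/229907 5636019/229907; 5636019/229907 157553084/229907]
step 1: K = P̄·Hᵀ·S⁻¹ = [-2525321632/6010163737 624405272/6010163737; -644414305/6010163737 -1260082582/6010163737; 1269504741/6010163737 -1368477330/6010163737]
step 1: x' = x̄ + K·y = [-4184049486/6010163737, -8580535747/6010163737, 3045249663/6010163737]
step 1: P' = (I − K·H)·P̄ = [4884747564/6010163737 -4718851864/6010163737 1309516964/6010163737; -4718851864/6010163737 10726532338/6010163737 -5158043410/6010163737; 1309516964/6010163737 -5158043410/6010163737 3458349062/6010163737]

step 0: x' = [-43000/229907, -384804/229907, 38902/229907], P' = [237271/229907 -266706/229907 90134/229907; -266706/229907 574426/229907 -276890/229907; 90134/229907 -276890/229907 171482/229907]
step 1: x' = [-4184049486/6010163737, -8580535747/6010163737, 3045249663/6010163737], P' = [4884747564/6010163737 -4718851864/6010163737 1309516964/6010163737; -4718851864/6010163737 10726532338/6010163737 -5158043410/6010163737; 1309516964/6010163737 -5158043410/6010163737 3458349062/6010163737]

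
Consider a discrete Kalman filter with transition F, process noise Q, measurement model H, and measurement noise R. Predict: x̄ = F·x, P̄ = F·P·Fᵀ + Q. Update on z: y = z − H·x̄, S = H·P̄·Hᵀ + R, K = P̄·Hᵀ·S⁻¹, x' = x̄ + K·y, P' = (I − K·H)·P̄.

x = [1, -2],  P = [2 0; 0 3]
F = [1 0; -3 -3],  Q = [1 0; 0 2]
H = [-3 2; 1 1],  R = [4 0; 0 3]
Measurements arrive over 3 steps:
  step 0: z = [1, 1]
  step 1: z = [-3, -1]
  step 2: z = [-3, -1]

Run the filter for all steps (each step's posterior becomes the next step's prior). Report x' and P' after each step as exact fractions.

step 0: x' = [856/1825, 4011/3650], P' = [858/1825 699/1825; 699/1825 3819/3650]
step 1: x' = [457099/4214461, -5864105/4214461], P' = [1617208/4214461 1246610/4214461; 1246610/4214461 3995929/4214461]
step 2: x' = [900866821/2075822809, -1667642690/2075822809], P' = [795806486/2075822809 614165689/2075822809; 614165689/2075822809 3924797449/4151645618]

step 0: x̄ = F·x = [1, 3]
step 0: P̄ = F·P·Fᵀ + Q = [3 -6; -6 47]
step 0: y = z − H·x̄ = [-2, -3]
step 0: S = H·P̄·Hᵀ + R = [291 91; 91 41]
step 0: K = P̄·Hᵀ·S⁻¹ = [-294/1825 519/1825; 861/3650 1739/3650]
step 0: x' = x̄ + K·y = [856/1825, 4011/3650]
step 0: P' = (I − K·H)·P̄ = [858/1825 699/1825; 699/1825 3819/3650]
step 1: x̄ = F·x = [856/1825, -17169/3650]
step 1: P̄ = F·P·Fᵀ + Q = [2683/1825 -4671/1825; -4671/1825 82279/3650]
step 1: y = z − H·x̄ = [14262/1825, 11807/3650]
step 1: S = H·P̄·Hᵀ + R = [252057/1825 78901/1825; 78901/1825 79911/3650]
step 1: K = P̄·Hᵀ·S⁻¹ = [-589601/4214461 954606/4214461; 1063007/4214461 1747513/4214461]
step 1: x' = x̄ + K·y = [457099/4214461, -5864105/4214461]
step 1: P' = (I − K·H)·P̄ = [1617208/4214461 1246610/4214461; 1246610/4214461 3995929/4214461]
step 2: x̄ = F·x = [457099/4214461, 16221018/4214461]
step 2: P̄ = F·P·Fᵀ + Q = [5831669/4214461 -8591454/4214461; -8591454/4214461 81386135/4214461]
step 2: y = z − H·x̄ = [-43714122/4214461, -20892578/4214461]
step 2: S = H·P̄·Hᵀ + R = [497984853/4214461 153868717/4214461; 153868717/4214461 82678279/4214461]
step 2: K = P̄·Hᵀ·S⁻¹ = [-289772020/2075822809 469990725/2075822809; 1041150191/4151645618 1717709609/4151645618]
step 2: x' = x̄ + K·y = [900866821/2075822809, -1667642690/2075822809]
step 2: P' = (I − K·H)·P̄ = [795806486/2075822809 614165689/2075822809; 614165689/2075822809 3924797449/4151645618]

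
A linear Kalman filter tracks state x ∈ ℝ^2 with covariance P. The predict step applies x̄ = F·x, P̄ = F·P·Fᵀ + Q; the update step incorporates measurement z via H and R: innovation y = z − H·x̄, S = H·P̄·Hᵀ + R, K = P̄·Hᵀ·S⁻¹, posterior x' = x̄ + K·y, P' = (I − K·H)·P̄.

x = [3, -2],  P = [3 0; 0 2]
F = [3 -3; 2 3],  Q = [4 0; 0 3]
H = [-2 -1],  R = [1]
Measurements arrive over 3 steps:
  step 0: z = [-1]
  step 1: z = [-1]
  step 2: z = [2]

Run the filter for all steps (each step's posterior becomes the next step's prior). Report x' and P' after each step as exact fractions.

step 0: x̄ = F·x = [15, 0]
step 0: P̄ = F·P·Fᵀ + Q = [49 0; 0 33]
step 0: y = z − H·x̄ = [29]
step 0: S = H·P̄·Hᵀ + R = [230]
step 0: K = P̄·Hᵀ·S⁻¹ = [-49/115; -33/230]
step 0: x' = x̄ + K·y = [304/115, -957/230]
step 0: P' = (I − K·H)·P̄ = [833/115 -1617/115; -1617/115 6501/230]
step 1: x̄ = F·x = [939/46, -331/46]
step 1: P̄ = F·P·Fᵀ + Q = [26527/46 -11643/46; -11643/46 5411/46]
step 1: y = z − H·x̄ = [1501/46]
step 1: S = H·P̄·Hᵀ + R = [64993/46]
step 1: K = P̄·Hᵀ·S⁻¹ = [-41411/64993; 17875/64993]
step 1: x' = x̄ + K·y = [-24554/64993, 115602/64993]
step 1: P' = (I − K·H)·P̄ = [199965/64993 -358519/64993; -358519/64993 699163/64993]
step 2: x̄ = F·x = [-420468/64993, 297698/64993]
step 2: P̄ = F·P·Fᵀ + Q = [14805466/64993 -6168234/64993; -6168234/64993 2985078/64993]
step 2: y = z − H·x̄ = [-413252/64993]
step 2: S = H·P̄·Hᵀ + R = [37598999/64993]
step 2: K = P̄·Hᵀ·S⁻¹ = [-23442698/37598999; 9351390/37598999]
step 2: x' = x̄ + K·y = [-94186052/37598999, 112760854/37598999]
step 2: P' = (I − K·H)·P̄ = [109405810/37598999 -195368922/37598999; -195368922/37598999 381386454/37598999]

step 0: x' = [304/115, -957/230], P' = [833/115 -1617/115; -1617/115 6501/230]
step 1: x' = [-24554/64993, 115602/64993], P' = [199965/64993 -358519/64993; -358519/64993 699163/64993]
step 2: x' = [-94186052/37598999, 112760854/37598999], P' = [109405810/37598999 -195368922/37598999; -195368922/37598999 381386454/37598999]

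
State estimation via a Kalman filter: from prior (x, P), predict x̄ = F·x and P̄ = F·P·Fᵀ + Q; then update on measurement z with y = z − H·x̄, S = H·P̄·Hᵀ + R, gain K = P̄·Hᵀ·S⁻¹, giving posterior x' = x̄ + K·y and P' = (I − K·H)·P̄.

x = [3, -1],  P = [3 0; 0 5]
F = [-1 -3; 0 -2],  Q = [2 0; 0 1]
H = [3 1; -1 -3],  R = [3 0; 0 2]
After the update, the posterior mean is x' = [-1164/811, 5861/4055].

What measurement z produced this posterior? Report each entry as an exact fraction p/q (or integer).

x̄ = F·x = [0, 2]
P̄ = F·P·Fᵀ + Q = [50 30; 30 21]
S = H·P̄·Hᵀ + R = [654 -513; -513 421]
K = P̄·Hᵀ·S⁻¹ = [264/811 52/811; -326/4055 -1293/4055]
x' − x̄ = [-1164/811, -2249/4055] = K·y
y = (KᵀK)⁻¹·Kᵀ·(x' − x̄) = [-5, 3]
z = y + H·x̄ = [-5, 3] + [2, -6] = [-3, -3]

z = [-3, -3]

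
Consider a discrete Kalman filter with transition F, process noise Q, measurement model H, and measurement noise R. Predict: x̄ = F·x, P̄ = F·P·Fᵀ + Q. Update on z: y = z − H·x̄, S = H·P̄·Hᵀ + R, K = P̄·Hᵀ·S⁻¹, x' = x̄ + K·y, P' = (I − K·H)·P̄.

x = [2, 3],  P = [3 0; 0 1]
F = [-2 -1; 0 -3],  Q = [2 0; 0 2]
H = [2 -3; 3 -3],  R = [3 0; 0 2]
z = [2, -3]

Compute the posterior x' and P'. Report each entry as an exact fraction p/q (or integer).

x̄ = F·x = [-7, -9]
P̄ = F·P·Fᵀ + Q = [15 3; 3 11]
y = z − H·x̄ = [-11, -9]
S = H·P̄·Hᵀ + R = [126 144; 144 182]
K = P̄·Hᵀ·S⁻¹ = [-227/366 42/61; -81/122 24/61]
x' = x̄ + K·y = [-2333/366, -639/122]
P' = (I − K·H)·P̄ = [395/122 339/122; 339/122 307/122]

x' = [-2333/366, -639/122]
P' = [395/122 339/122; 339/122 307/122]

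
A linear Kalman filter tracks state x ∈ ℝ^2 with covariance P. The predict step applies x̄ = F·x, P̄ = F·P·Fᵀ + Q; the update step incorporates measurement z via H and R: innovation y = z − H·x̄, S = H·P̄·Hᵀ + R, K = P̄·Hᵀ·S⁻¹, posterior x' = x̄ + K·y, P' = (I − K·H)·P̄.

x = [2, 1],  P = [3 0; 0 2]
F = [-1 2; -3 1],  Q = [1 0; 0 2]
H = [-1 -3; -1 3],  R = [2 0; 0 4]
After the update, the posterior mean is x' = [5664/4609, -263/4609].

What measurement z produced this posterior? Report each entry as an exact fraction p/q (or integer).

x̄ = F·x = [0, -5]
P̄ = F·P·Fᵀ + Q = [12 13; 13 31]
S = H·P̄·Hᵀ + R = [371 -267; -267 217]
K = P̄·Hᵀ·S⁻¹ = [-1929/4609 -1800/4609; -821/4609 689/4609]
x' − x̄ = [5664/4609, 22782/4609] = K·y
y = (KᵀK)⁻¹·Kᵀ·(x' − x̄) = [-16, 14]
z = y + H·x̄ = [-16, 14] + [15, -15] = [-1, -1]

z = [-1, -1]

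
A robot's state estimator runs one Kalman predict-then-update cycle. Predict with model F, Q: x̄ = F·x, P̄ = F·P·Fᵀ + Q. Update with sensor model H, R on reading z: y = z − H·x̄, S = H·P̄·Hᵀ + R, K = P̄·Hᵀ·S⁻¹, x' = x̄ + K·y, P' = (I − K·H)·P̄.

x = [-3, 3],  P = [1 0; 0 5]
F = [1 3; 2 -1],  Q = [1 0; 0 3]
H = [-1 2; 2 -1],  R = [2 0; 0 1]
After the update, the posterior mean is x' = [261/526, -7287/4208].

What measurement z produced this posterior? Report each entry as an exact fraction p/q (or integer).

z = [-3, 3]

x̄ = F·x = [6, -9]
P̄ = F·P·Fᵀ + Q = [47 -13; -13 12]
S = H·P̄·Hᵀ + R = [149 -183; -183 253]
K = P̄·Hᵀ·S⁻¹ = [139/526 323/526; 2407/4208 1109/4208]
x' − x̄ = [-2895/526, 30585/4208] = K·y
y = (KᵀK)⁻¹·Kᵀ·(x' − x̄) = [21, -18]
z = y + H·x̄ = [21, -18] + [-24, 21] = [-3, 3]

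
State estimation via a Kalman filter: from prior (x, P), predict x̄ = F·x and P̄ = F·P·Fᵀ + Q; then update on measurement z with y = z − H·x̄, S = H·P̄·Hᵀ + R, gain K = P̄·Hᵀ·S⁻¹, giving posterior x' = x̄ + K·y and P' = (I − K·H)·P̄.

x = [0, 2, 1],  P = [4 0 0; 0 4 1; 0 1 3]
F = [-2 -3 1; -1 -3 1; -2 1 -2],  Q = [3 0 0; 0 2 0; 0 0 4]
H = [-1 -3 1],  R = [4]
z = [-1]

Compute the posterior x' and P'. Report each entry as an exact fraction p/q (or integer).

x̄ = F·x = [-5, -5, 0]
P̄ = F·P·Fᵀ + Q = [52 41 5; 41 39 -3; 5 -3 32]
y = z − H·x̄ = [-21]
S = H·P̄·Hᵀ + R = [693]
K = P̄·Hᵀ·S⁻¹ = [-170/693; -23/99; 4/77]
x' = x̄ + K·y = [5/33, -4/33, -12/11]
P' = (I − K·H)·P̄ = [7136/693 149/99 1065/77; 149/99 158/99 59/11; 1065/77 59/11 2320/77]

x' = [5/33, -4/33, -12/11]
P' = [7136/693 149/99 1065/77; 149/99 158/99 59/11; 1065/77 59/11 2320/77]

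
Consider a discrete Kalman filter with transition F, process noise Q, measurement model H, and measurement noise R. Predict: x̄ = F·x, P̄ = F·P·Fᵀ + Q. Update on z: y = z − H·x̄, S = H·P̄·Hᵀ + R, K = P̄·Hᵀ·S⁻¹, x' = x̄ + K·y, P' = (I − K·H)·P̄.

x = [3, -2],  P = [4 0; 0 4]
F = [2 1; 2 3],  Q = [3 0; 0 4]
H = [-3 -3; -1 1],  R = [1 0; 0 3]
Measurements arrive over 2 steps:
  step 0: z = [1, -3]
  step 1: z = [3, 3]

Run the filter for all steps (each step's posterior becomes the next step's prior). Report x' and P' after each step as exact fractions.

step 0: x' = [32914/21815, -8008/4363], P' = [14181/21815 -2604/4363; -2604/4363 2856/4363]
step 1: x' = [-25802322/21596657, 4334028/21596657], P' = [12816147/21596657 -11679468/21596657; -11679468/21596657 12911832/21596657]

step 0: x̄ = F·x = [4, 0]
step 0: P̄ = F·P·Fᵀ + Q = [23 28; 28 56]
step 0: y = z − H·x̄ = [13, 1]
step 0: S = H·P̄·Hᵀ + R = [1216 -99; -99 26]
step 0: K = P̄·Hᵀ·S⁻¹ = [-3483/21815 -9067/21815; -756/4363 1820/4363]
step 0: x' = x̄ + K·y = [32914/21815, -8008/4363]
step 0: P' = (I − K·H)·P̄ = [14181/21815 -2604/4363; -2604/4363 2856/4363]
step 1: x̄ = F·x = [25788/21815, -54292/21815]
step 1: P̄ = F·P·Fᵀ + Q = [84369/21815 -4596/21815; -4596/21815 116264/21815]
step 1: y = z − H·x̄ = [-20067/21815, 29105/4363]
step 1: S = H·P̄·Hᵀ + R = [1744784/21815 -19137/4363; -19137/4363 55054/4363]
step 1: K = P̄·Hᵀ·S⁻¹ = [-3410037/21596657 -8165205/21596657; -3697092/21596657 8197100/21596657]
step 1: x' = x̄ + K·y = [-25802322/21596657, 4334028/21596657]
step 1: P' = (I − K·H)·P̄ = [12816147/21596657 -11679468/21596657; -11679468/21596657 12911832/21596657]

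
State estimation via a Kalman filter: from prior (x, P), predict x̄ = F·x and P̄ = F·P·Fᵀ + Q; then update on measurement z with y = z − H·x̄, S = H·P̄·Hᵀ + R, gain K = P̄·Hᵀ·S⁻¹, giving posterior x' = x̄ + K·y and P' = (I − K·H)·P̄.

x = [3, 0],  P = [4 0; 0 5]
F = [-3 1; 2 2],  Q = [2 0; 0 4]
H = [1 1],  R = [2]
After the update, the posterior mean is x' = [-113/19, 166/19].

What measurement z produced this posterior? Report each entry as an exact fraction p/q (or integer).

z = [3]

x̄ = F·x = [-9, 6]
P̄ = F·P·Fᵀ + Q = [43 -14; -14 40]
S = H·P̄·Hᵀ + R = [57]
K = P̄·Hᵀ·S⁻¹ = [29/57; 26/57]
x' − x̄ = [58/19, 52/19] = K·y
y = (KᵀK)⁻¹·Kᵀ·(x' − x̄) = [6]
z = y + H·x̄ = [6] + [-3] = [3]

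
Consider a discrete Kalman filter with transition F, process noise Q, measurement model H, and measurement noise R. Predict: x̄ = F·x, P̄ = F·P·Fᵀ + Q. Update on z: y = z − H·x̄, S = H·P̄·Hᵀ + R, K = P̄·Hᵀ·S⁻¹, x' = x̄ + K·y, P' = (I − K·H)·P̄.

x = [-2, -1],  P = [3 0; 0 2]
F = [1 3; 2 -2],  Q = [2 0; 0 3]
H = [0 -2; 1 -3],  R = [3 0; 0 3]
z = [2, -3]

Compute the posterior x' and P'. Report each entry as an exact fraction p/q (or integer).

x' = [-17811/3055, -2962/3055]
P' = [19434/3055 4383/3055; 4383/3055 1686/3055]

x̄ = F·x = [-5, -2]
P̄ = F·P·Fᵀ + Q = [23 -6; -6 23]
y = z − H·x̄ = [-2, -4]
S = H·P̄·Hᵀ + R = [95 150; 150 269]
K = P̄·Hᵀ·S⁻¹ = [-2922/3055 419/611; -1124/3055 -45/611]
x' = x̄ + K·y = [-17811/3055, -2962/3055]
P' = (I − K·H)·P̄ = [19434/3055 4383/3055; 4383/3055 1686/3055]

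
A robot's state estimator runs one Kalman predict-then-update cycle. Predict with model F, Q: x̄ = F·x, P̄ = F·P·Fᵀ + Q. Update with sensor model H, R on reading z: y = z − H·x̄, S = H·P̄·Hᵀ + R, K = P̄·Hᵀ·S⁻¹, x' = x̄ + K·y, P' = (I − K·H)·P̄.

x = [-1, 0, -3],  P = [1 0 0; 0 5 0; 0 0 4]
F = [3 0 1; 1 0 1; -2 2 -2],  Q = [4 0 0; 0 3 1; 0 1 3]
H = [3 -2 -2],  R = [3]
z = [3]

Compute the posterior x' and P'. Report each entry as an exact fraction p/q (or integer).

x̄ = F·x = [-6, -4, 8]
P̄ = F·P·Fᵀ + Q = [17 7 -14; 7 8 -9; -14 -9 43]
y = z − H·x̄ = [29]
S = H·P̄·Hᵀ + R = [372]
K = P̄·Hᵀ·S⁻¹ = [65/372; 23/372; -55/186]
x' = x̄ + K·y = [-347/372, -821/372, -107/186]
P' = (I − K·H)·P̄ = [2099/372 1109/372 971/186; 1109/372 2447/372 -409/186; 971/186 -409/186 974/93]

x' = [-347/372, -821/372, -107/186]
P' = [2099/372 1109/372 971/186; 1109/372 2447/372 -409/186; 971/186 -409/186 974/93]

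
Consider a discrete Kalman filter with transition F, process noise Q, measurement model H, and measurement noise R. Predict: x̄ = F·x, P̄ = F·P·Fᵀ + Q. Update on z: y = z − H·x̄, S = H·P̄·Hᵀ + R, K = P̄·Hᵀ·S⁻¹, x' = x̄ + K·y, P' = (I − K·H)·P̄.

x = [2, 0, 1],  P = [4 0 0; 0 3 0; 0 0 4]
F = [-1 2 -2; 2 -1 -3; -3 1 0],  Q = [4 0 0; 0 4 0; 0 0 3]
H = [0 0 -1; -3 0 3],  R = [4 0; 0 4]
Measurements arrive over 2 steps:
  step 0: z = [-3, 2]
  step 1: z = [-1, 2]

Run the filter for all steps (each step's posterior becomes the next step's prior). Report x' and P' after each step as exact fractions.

step 0: x̄ = F·x = [-4, 1, -6]
step 0: P̄ = F·P·Fᵀ + Q = [36 10 18; 10 59 -27; 18 -27 42]
step 0: y = z − H·x̄ = [-9, 8]
step 0: S = H·P̄·Hᵀ + R = [46 -72; -72 382]
step 0: K = P̄·Hᵀ·S⁻¹ = [-2691/3097 -945/3097; 1161/6194 -1581/6194; -2715/3097 72/3097]
step 0: x' = x̄ + K·y = [4271/3097, -16903/6194, 6429/3097]
step 0: P' = (I − K·H)·P̄ = [12024/3097 -1268/3097 10764/3097; -1268/3097 79304/3097 -2322/3097; 10764/3097 -2322/3097 10860/3097]
step 1: x̄ = F·x = [-34032/3097, -4587/6194, -42529/6194]
step 1: P̄ = F·P·Fᵀ + Q = [451772/3097 -125312/3097 272784/3097; -125312/3097 99500/3097 -53946/3097; 272784/3097 -53946/3097 204419/3097]
step 1: y = z − H·x̄ = [-48723/6194, -64217/6194]
step 1: S = H·P̄·Hᵀ + R = [216807/3097 205095/3097; 205095/3097 1007995/3097]
step 1: K = P̄·Hᵀ·S⁻¹ = [-887075/949717 -1627137/4748585; 56328/949717 951294/4748585; -2647552/2849151 -13673/949717]
step 1: x' = x̄ + K·y = [-421869/4748585, -31189329/9497170, 562870/949717]
step 1: P' = (I − K·H)·P̄ = [19911016/4748585 -2394952/4748585 3548300/949717; -2394952/4748585 81892384/4748585 -225312/949717; 3548300/949717 -225312/949717 10590208/2849151]

step 0: x' = [4271/3097, -16903/6194, 6429/3097], P' = [12024/3097 -1268/3097 10764/3097; -1268/3097 79304/3097 -2322/3097; 10764/3097 -2322/3097 10860/3097]
step 1: x' = [-421869/4748585, -31189329/9497170, 562870/949717], P' = [19911016/4748585 -2394952/4748585 3548300/949717; -2394952/4748585 81892384/4748585 -225312/949717; 3548300/949717 -225312/949717 10590208/2849151]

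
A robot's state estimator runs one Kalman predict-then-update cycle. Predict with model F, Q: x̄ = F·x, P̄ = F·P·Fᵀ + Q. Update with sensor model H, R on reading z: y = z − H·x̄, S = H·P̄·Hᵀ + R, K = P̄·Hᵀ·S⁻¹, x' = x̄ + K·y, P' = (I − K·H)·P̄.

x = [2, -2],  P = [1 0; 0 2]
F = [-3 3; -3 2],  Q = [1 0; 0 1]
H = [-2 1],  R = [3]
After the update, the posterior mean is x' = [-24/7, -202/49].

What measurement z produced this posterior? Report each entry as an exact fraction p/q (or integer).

z = [2]

x̄ = F·x = [-12, -10]
P̄ = F·P·Fᵀ + Q = [28 21; 21 18]
S = H·P̄·Hᵀ + R = [49]
K = P̄·Hᵀ·S⁻¹ = [-5/7; -24/49]
x' − x̄ = [60/7, 288/49] = K·y
y = (KᵀK)⁻¹·Kᵀ·(x' − x̄) = [-12]
z = y + H·x̄ = [-12] + [14] = [2]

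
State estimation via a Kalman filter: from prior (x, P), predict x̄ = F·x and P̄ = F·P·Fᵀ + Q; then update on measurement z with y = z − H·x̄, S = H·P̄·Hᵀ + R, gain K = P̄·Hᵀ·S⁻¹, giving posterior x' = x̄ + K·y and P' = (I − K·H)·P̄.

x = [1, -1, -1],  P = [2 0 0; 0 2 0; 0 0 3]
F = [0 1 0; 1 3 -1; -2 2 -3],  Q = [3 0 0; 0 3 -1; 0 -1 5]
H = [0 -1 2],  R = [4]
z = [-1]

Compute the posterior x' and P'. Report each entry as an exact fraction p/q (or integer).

x' = [-1, -1, -1]
P' = [393/79 468/79 236/79; 468/79 2036/79 1024/79; 236/79 1024/79 592/79]

x̄ = F·x = [-1, -1, -1]
P̄ = F·P·Fᵀ + Q = [5 6 4; 6 26 16; 4 16 48]
y = z − H·x̄ = [0]
S = H·P̄·Hᵀ + R = [158]
K = P̄·Hᵀ·S⁻¹ = [1/79; 3/79; 40/79]
x' = x̄ + K·y = [-1, -1, -1]
P' = (I − K·H)·P̄ = [393/79 468/79 236/79; 468/79 2036/79 1024/79; 236/79 1024/79 592/79]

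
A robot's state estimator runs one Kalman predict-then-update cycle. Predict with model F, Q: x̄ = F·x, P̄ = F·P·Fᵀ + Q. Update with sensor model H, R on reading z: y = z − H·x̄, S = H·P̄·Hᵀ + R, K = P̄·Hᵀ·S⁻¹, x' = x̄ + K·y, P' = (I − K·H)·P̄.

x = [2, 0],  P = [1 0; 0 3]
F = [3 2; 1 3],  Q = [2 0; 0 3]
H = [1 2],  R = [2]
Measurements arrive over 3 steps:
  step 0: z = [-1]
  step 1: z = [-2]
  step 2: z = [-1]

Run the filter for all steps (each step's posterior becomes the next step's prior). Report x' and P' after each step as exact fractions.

step 0: x̄ = F·x = [6, 2]
step 0: P̄ = F·P·Fᵀ + Q = [23 21; 21 31]
step 0: y = z − H·x̄ = [-11]
step 0: S = H·P̄·Hᵀ + R = [233]
step 0: K = P̄·Hᵀ·S⁻¹ = [65/233; 83/233]
step 0: x' = x̄ + K·y = [683/233, -447/233]
step 0: P' = (I − K·H)·P̄ = [1134/233 -502/233; -502/233 334/233]
step 1: x̄ = F·x = [1155/233, -658/233]
step 1: P̄ = F·P·Fᵀ + Q = [5984/233 -116/233; -116/233 1827/233]
step 1: y = z − H·x̄ = [-305/233]
step 1: S = H·P̄·Hᵀ + R = [13294/233]
step 1: K = P̄·Hᵀ·S⁻¹ = [2876/6647; 1769/6647]
step 1: x' = x̄ + K·y = [29185/6647, -21087/6647]
step 1: P' = (I − K·H)·P̄ = [99712/6647 -46980/6647; -46980/6647 25259/6647]
step 2: x̄ = F·x = [45381/6647, -34076/6647]
step 2: P̄ = F·P·Fᵀ + Q = [447978/6647 -66090/6647; -66090/6647 65104/6647]
step 2: y = z − H·x̄ = [16124/6647]
step 2: S = H·P̄·Hᵀ + R = [457328/6647]
step 2: K = P̄·Hᵀ·S⁻¹ = [157899/228664; 32059/228664]
step 2: x' = x̄ + K·y = [486045/57166, -273621/57166]
step 2: P' = (I − K·H)·P̄ = [3954585/114332 -1898343/114332; -1898343/114332 965201/114332]

step 0: x' = [683/233, -447/233], P' = [1134/233 -502/233; -502/233 334/233]
step 1: x' = [29185/6647, -21087/6647], P' = [99712/6647 -46980/6647; -46980/6647 25259/6647]
step 2: x' = [486045/57166, -273621/57166], P' = [3954585/114332 -1898343/114332; -1898343/114332 965201/114332]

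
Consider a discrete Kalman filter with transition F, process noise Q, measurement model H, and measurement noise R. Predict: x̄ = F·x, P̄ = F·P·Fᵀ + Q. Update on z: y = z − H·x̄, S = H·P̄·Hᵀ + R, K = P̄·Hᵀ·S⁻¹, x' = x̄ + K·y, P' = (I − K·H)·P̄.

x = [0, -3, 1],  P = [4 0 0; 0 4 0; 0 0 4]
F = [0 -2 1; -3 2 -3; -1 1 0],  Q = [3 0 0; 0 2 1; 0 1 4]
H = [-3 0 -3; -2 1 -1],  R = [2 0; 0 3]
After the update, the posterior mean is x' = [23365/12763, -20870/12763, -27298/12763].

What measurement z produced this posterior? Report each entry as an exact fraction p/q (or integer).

z = [1, -3]

x̄ = F·x = [7, -9, -3]
P̄ = F·P·Fᵀ + Q = [23 -28 -8; -28 90 21; -8 21 12]
S = H·P̄·Hᵀ + R = [173 123; 123 235]
K = P̄·Hᵀ·S⁻¹ = [-2457/25526 -5883/25526; -5220/12763 9521/12763; -5895/25526 5801/25526]
x' − x̄ = [-65976/12763, 93997/12763, 10991/12763] = K·y
y = (KᵀK)⁻¹·Kᵀ·(x' − x̄) = [13, 17]
z = y + H·x̄ = [13, 17] + [-12, -20] = [1, -3]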